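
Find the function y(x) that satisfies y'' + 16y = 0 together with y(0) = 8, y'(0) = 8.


Characteristic roots of r² + 16 = 0 are ±4i, so y = C₁cos(4x) + C₂sin(4x).
Apply y(0) = 8: C₁ = 8. Differentiate and apply y'(0) = 8: 4·C₂ = 8, so C₂ = 2.
Particular solution: y = 8cos(4x) + 2sin(4x).


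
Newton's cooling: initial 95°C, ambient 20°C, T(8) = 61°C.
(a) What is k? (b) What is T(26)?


Newton's law: T(t) = T_a + (T₀ - T_a)e^(-kt).
(a) Use T(8) = 61: (61 - 20)/(95 - 20) = e^(-k·8), so k = -ln(0.547)/8 ≈ 0.0755.
(b) Apply k to t = 26: T(26) = 20 + (75)e^(-1.963) ≈ 30.5°C.


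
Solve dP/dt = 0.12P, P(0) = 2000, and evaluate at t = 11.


The ODE dP/dt = 0.12P has solution P(t) = P(0)e^(0.12t).
Substitute P(0) = 2000 and t = 11: P(11) = 2000 e^(1.32) ≈ 7487.


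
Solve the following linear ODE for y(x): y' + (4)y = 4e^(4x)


P(x) = 4 ⇒ μ = e^(4x).
(μ y)' = 4e^(8x) ⇒ μ y = (4/8)e^(8x) + C.
Divide by μ: y = (1/2)e^(4x) + Ce^(-4x).


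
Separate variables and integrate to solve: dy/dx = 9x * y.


Separate variables: dy/y = 9x dx.
Integrate: ln|y| = (9/2)x^2 + C₀.
Exponentiate: y = Ce^((9/2)x^2).


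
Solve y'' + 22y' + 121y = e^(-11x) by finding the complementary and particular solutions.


Characteristic polynomial (r + 11)² = 0; repeated root r = -11.
y_h = (C₁ + C₂x)e^(-11x). Forcing matches the repeated root (resonance), so try y_p = Ax² e^(-11x).
Substitute and solve for A: 2A = 1, so A = 1/2.
General solution: y = (C₁ + C₂x + (1/2)x²)e^(-11x).


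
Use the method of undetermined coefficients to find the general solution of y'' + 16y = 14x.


Homogeneous: r² + 16 = 0 ⇒ r = ±4i, y_h = C₁cos(4x) + C₂sin(4x).
Polynomial forcing; try y_p = Ax + B. Then y_p'' + 16 y_p = 16(Ax + B) = 14x, so B = 0 and A = 7/8.
General solution: y = C₁cos(4x) + C₂sin(4x) + (7/8)x.


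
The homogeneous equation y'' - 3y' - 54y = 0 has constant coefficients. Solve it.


Characteristic equation: r² - 3r - 54 = 0.
Factor: (r - 9)(r + 6) = 0 ⇒ r = 9, -6 (distinct real).
General solution: y = C₁e^(9x) + C₂e^(-6x).


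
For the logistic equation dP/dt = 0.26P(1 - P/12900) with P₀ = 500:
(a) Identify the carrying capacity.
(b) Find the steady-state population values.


Logistic ODE dP/dt = 0.26P(1 - P/12900) has equilibria where dP/dt = 0, i.e. P = 0 or P = 12900.
The coefficient (1 - P/K) = 0 when P = K, identifying K = 12900 as the carrying capacity.
(a) K = 12900; (b) equilibria P = 0 and P = 12900.


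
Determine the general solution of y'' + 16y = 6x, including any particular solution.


Homogeneous: r² + 16 = 0 ⇒ r = ±4i, y_h = C₁cos(4x) + C₂sin(4x).
Polynomial forcing; try y_p = Ax + B. Then y_p'' + 16 y_p = 16(Ax + B) = 6x, so B = 0 and A = 3/8.
General solution: y = C₁cos(4x) + C₂sin(4x) + (3/8)x.


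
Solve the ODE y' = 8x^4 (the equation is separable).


Integrate both sides with respect to x: y = ∫ 8x^4 dx = (8/5)x^5 + C.


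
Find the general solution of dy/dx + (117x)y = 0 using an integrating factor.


P(x) = 117x ⇒ μ = e^((117/2)x²).
Q(x) = 0 so μ y is constant: y = Ce^(-(117/2)x²).


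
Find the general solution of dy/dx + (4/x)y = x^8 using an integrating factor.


P(x) = 4/x ⇒ μ = x^4.
(x^4 y)' = x^12 ⇒ x^4 y = x^13/(13) + C.
Solve for y: y = (1/13)x^9 + C/x^4.


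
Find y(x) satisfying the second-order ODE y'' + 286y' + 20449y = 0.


Characteristic equation: r² + 286r + 20449 = 0, i.e. (r + 143)² = 0.
Repeated root r = -143; include an x factor for the second linearly independent solution.
General solution: y = (C₁ + C₂x)e^(-143x).


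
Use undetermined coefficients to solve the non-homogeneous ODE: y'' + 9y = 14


Homogeneous part: r² + 9 = 0 ⇒ r = ±3i, so y_h = C₁cos(3x) + C₂sin(3x).
Try constant y_p = A; plug in: 9A = 14 ⇒ A = 14/9.
General solution: y = C₁cos(3x) + C₂sin(3x) + 14/9.


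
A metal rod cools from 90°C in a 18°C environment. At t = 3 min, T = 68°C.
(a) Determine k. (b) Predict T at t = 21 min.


Newton's law: T(t) = T_a + (T₀ - T_a)e^(-kt).
(a) Use T(3) = 68: (68 - 18)/(90 - 18) = e^(-k·3), so k = -ln(0.694)/3 ≈ 0.1215.
(b) Apply k to t = 21: T(21) = 18 + (72)e^(-2.553) ≈ 23.6°C.


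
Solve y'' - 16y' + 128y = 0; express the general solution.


Characteristic equation: r² - 16r + 128 = 0.
Discriminant is negative; roots r = 8 ± 8i (complex conjugate pair).
General solution uses e^(α x)(C₁ cos(β x) + C₂ sin(β x)): y = e^(8x)(C₁cos(8x) + C₂sin(8x)).


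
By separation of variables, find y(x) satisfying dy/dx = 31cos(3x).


g(y) = 1, so integrate directly: y = ∫ 31cos(3x) dx = (31/3)sin(3x) + C.


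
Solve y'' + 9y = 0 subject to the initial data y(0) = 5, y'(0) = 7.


Characteristic roots of r² + 9 = 0 are ±3i, so y = C₁cos(3x) + C₂sin(3x).
Apply y(0) = 5: C₁ = 5. Differentiate and apply y'(0) = 7: 3·C₂ = 7, so C₂ = 7/3.
Particular solution: y = 5cos(3x) + (7/3)sin(3x).


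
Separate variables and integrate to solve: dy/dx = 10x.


Integrate both sides with respect to x: y = ∫ 10x dx = 5x^2 + C.


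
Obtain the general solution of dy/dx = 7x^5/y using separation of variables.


Separate variables: y dy = 7x^5 dx.
Integrate both sides: y²/2 = (7/6)x^6 + C₀.
Multiply by 2: y² = (7/3)x^6 + C.


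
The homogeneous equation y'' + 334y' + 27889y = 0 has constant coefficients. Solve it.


Characteristic equation: r² + 334r + 27889 = 0, i.e. (r + 167)² = 0.
Repeated root r = -167; include an x factor for the second linearly independent solution.
General solution: y = (C₁ + C₂x)e^(-167x).


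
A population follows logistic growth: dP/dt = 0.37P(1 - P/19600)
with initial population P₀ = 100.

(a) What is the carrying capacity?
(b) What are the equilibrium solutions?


Logistic ODE dP/dt = 0.37P(1 - P/19600) has equilibria where dP/dt = 0, i.e. P = 0 or P = 19600.
The coefficient (1 - P/K) = 0 when P = K, identifying K = 19600 as the carrying capacity.
(a) K = 19600; (b) equilibria P = 0 and P = 19600.


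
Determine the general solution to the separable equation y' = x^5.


Integrate both sides with respect to x: y = ∫ x^5 dx = (1/6)x^6 + C.


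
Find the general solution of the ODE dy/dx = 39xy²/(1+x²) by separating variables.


Separate: dy/y² = 39x/(1+x²) dx.
Integrate LHS: ∫ dy/y² = -1/y.
Integrate RHS via u = 1+x²: (39/2)ln(1+x²) + C.
Result: -1/y = (39/2)ln(1+x²) + C.


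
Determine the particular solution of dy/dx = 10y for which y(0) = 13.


General solution of y' = 10y is y = Ce^(10x).
Apply y(0) = 13: C = 13.
Particular solution: y = 13e^(10x).


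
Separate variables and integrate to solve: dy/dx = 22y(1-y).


Separate: dy/[y(1-y)] = 22 dx.
Partial fractions: 1/[y(1-y)] = 1/y + 1/(1-y).
Integrate: ln|y/(1-y)| = 22x + C₀.
Solve for y: y = 1/(1 + Ce^(-22x)).


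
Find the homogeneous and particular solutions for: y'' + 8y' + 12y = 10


Characteristic roots of r² + 8r + 12 = 0 are -6, -2.
y_h = C₁e^(-6x) + C₂e^(-2x).
Constant forcing; try y_p = A. Then 12A = 10 ⇒ A = 5/6.
General solution: y = C₁e^(-6x) + C₂e^(-2x) + 5/6.


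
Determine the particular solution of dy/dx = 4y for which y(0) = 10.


General solution of y' = 4y is y = Ce^(4x).
Apply y(0) = 10: C = 10.
Particular solution: y = 10e^(4x).


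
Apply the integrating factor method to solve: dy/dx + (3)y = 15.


P(x) = 3, Q(x) = 15; integrating factor μ = e^(3x).
(μ y)' = 15e^(3x) ⇒ μ y = 5e^(3x) + C.
Divide by μ: y = 5 + Ce^(-3x).


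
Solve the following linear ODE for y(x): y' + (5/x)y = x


P(x) = 5/x ⇒ μ = x^5.
(x^5 y)' = x^5·x^1 = x^6.
Integrate: x^5 y = x^7/(7) + C.
Solve for y: y = (1/7)x^2 + C/x^5.


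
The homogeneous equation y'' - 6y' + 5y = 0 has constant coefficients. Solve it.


Characteristic equation: r² - 6r + 5 = 0.
Factor: (r - 5)(r - 1) = 0 ⇒ r = 5, 1 (distinct real).
General solution: y = C₁e^(5x) + C₂e^(x).


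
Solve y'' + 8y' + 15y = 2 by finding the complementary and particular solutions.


Characteristic roots of r² + 8r + 15 = 0 are -3, -5.
y_h = C₁e^(-3x) + C₂e^(-5x).
Constant forcing; try y_p = A. Then 15A = 2 ⇒ A = 2/15.
General solution: y = C₁e^(-3x) + C₂e^(-5x) + 2/15.


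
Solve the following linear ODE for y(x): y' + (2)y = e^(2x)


P(x) = 2 ⇒ μ = e^(2x).
(μ y)' = e^(4x) ⇒ μ y = (1/4)e^(4x) + C.
Divide by μ: y = (1/4)e^(2x) + Ce^(-2x).


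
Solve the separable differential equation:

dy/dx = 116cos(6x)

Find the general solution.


g(y) = 1, so integrate directly: y = ∫ 116cos(6x) dx = (58/3)sin(6x) + C.


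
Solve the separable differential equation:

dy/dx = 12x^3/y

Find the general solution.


Separate variables: y dy = 12x^3 dx.
Integrate both sides: y²/2 = 3x^4 + C₀.
Multiply by 2: y² = 6x^4 + C.


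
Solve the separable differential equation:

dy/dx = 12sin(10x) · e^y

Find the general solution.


Separate: e^(-y) dy = 12sin(10x) dx.
Integrate: -e^(-y) = -(6/5)cos(10x) + C₀.
Rearrange: e^(-y) = (6/5)cos(10x) + C.


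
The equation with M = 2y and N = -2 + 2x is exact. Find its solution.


Check exactness: ∂M/∂y = 2 and ∂N/∂x = 2; equal, so the equation is exact.
Integrate M with respect to x (treating y as constant): ∫M dx = 2xy + h(y).
Differentiate w.r.t. y and set equal to N: the x-dependent terms already match, leaving h'(y) = -2. Integrate: h(y) = -2y.
So F(x,y) = -2y + 2xy.
General solution: -2y + 2xy = C.


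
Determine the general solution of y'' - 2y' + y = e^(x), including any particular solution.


Characteristic polynomial (r - 1)² = 0; repeated root r = 1.
y_h = (C₁ + C₂x)e^(x). Forcing matches the repeated root (resonance), so try y_p = Ax² e^(x).
Substitute and solve for A: 2A = 1, so A = 1/2.
General solution: y = (C₁ + C₂x + (1/2)x²)e^(x).


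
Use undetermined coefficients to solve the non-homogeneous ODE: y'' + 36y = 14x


Homogeneous: r² + 36 = 0 ⇒ r = ±6i, y_h = C₁cos(6x) + C₂sin(6x).
Polynomial forcing; try y_p = Ax + B. Then y_p'' + 36 y_p = 36(Ax + B) = 14x, so B = 0 and A = 7/18.
General solution: y = C₁cos(6x) + C₂sin(6x) + (7/18)x.


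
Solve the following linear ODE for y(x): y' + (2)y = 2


P(x) = 2, Q(x) = 2; integrating factor μ = e^(2x).
(μ y)' = 2e^(2x) ⇒ μ y = e^(2x) + C.
Divide by μ: y = 1 + Ce^(-2x).


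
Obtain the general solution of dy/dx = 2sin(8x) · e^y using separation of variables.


Separate: e^(-y) dy = 2sin(8x) dx.
Integrate: -e^(-y) = -(1/4)cos(8x) + C₀.
Rearrange: e^(-y) = (1/4)cos(8x) + C.


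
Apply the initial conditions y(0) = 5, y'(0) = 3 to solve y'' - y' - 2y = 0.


Characteristic roots of r² - r - 2 = 0 are 2, -1.
General solution y = c₁ e^(2x) + c₂ e^(-x).
Apply y(0) = 5: c₁ + c₂ = 5. Apply y'(0) = 3: 2 c₁ - 1 c₂ = 3.
Solve: c₁ = 8/3, c₂ = 7/3.
Particular solution: y = (8/3)e^(2x) + (7/3)e^(-x).


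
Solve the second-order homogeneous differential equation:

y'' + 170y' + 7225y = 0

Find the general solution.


Characteristic equation: r² + 170r + 7225 = 0, i.e. (r + 85)² = 0.
Repeated root r = -85; include an x factor for the second linearly independent solution.
General solution: y = (C₁ + C₂x)e^(-85x).


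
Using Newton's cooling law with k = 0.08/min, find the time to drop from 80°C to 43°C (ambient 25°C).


From T(t) = T_a + (T₀ - T_a)e^(-kt), set T(t) = 43:
(43 - 25) / (80 - 25) = e^(-0.08t), so t = -ln(0.327)/0.08 ≈ 14.0 minutes.


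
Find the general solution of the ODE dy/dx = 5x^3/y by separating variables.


Separate variables: y dy = 5x^3 dx.
Integrate both sides: y²/2 = (5/4)x^4 + C₀.
Multiply by 2: y² = (5/2)x^4 + C.


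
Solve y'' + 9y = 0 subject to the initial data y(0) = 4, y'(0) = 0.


Characteristic roots of r² + 9 = 0 are ±3i, so y = C₁cos(3x) + C₂sin(3x).
Apply y(0) = 4: C₁ = 4. Differentiate and apply y'(0) = 0: 3·C₂ = 0, so C₂ = 0.
Particular solution: y = 4cos(3x).


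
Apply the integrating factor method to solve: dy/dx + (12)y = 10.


P(x) = 12, Q(x) = 10; integrating factor μ = e^(12x).
(μ y)' = 10e^(12x) ⇒ μ y = (5/6)e^(12x) + C.
Divide by μ: y = 5/6 + Ce^(-12x).


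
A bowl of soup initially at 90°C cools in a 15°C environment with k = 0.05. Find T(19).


Newton's law: dT/dt = -k(T - T_a) has solution T(t) = T_a + (T₀ - T_a)e^(-kt).
Plug in T_a = 15, T₀ = 90, k = 0.05, t = 19: T(19) = 15 + (75)e^(-0.95) ≈ 44.0°C.


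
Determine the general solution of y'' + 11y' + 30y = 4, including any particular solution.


Characteristic roots of r² + 11r + 30 = 0 are -6, -5.
y_h = C₁e^(-6x) + C₂e^(-5x).
Constant forcing; try y_p = A. Then 30A = 4 ⇒ A = 2/15.
General solution: y = C₁e^(-6x) + C₂e^(-5x) + 2/15.


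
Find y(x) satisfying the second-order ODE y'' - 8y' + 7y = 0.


Characteristic equation: r² - 8r + 7 = 0.
Factor: (r - 7)(r - 1) = 0 ⇒ r = 7, 1 (distinct real).
General solution: y = C₁e^(7x) + C₂e^(x).


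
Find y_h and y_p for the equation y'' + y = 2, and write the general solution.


Homogeneous part: r² + 1 = 0 ⇒ r = ±1i, so y_h = C₁cos(x) + C₂sin(x).
Try constant y_p = A; plug in: 1A = 2 ⇒ A = 2.
General solution: y = C₁cos(x) + C₂sin(x) + 2.


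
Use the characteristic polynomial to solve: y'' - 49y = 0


Characteristic equation: r² - 49 = 0.
Factor: (r - 7)(r + 7) = 0 ⇒ r = 7, -7 (distinct real).
General solution: y = C₁e^(7x) + C₂e^(-7x).


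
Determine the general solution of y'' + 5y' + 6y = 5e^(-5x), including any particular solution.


Characteristic roots of r² + 5r + 6 = 0 are -3, -2.
y_h = C₁e^(-3x) + C₂e^(-2x).
Forcing exponent -5 is not a characteristic root; try y_p = Ae^(-5x).
Substitute: A·(25 + (5)·-5 + (6)) = A·6 = 5, so A = 5/6.
General solution: y = C₁e^(-3x) + C₂e^(-2x) + (5/6)e^(-5x).


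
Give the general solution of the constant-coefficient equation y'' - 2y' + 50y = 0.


Characteristic equation: r² - 2r + 50 = 0.
Discriminant is negative; roots r = 1 ± 7i (complex conjugate pair).
General solution uses e^(α x)(C₁ cos(β x) + C₂ sin(β x)): y = e^(x)(C₁cos(7x) + C₂sin(7x)).


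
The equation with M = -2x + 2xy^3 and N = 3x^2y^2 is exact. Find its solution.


Check exactness: ∂M/∂y = 6xy^2 and ∂N/∂x = 6xy^2; equal, so the equation is exact.
Integrate M with respect to x (treating y as constant): ∫M dx = -x^2 + x^2y^3 + h(y).
Differentiate w.r.t. y and set equal to N: all terms match, so h'(y) = 0 and h is a constant absorbed into C.
General solution: -x^2 + x^2y^3 = C.


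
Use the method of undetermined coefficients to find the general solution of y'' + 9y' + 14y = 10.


Characteristic roots of r² + 9r + 14 = 0 are -2, -7.
y_h = C₁e^(-2x) + C₂e^(-7x).
Constant forcing; try y_p = A. Then 14A = 10 ⇒ A = 5/7.
General solution: y = C₁e^(-2x) + C₂e^(-7x) + 5/7.


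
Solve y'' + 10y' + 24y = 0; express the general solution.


Characteristic equation: r² + 10r + 24 = 0.
Factor: (r + 6)(r + 4) = 0 ⇒ r = -6, -4 (distinct real).
General solution: y = C₁e^(-6x) + C₂e^(-4x).


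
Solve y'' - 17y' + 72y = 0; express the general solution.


Characteristic equation: r² - 17r + 72 = 0.
Factor: (r - 9)(r - 8) = 0 ⇒ r = 9, 8 (distinct real).
General solution: y = C₁e^(9x) + C₂e^(8x).


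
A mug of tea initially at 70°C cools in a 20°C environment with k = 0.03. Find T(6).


Newton's law: dT/dt = -k(T - T_a) has solution T(t) = T_a + (T₀ - T_a)e^(-kt).
Plug in T_a = 20, T₀ = 70, k = 0.03, t = 6: T(6) = 20 + (50)e^(-0.18) ≈ 61.8°C.


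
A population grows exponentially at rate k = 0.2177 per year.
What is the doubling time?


Exponential growth: P(t) = P₀ e^(0.2177t). Set P(t)/P₀ = 2: e^(0.2177t) = 2.
Solve: t = ln(2)/0.2177 ≈ 3.18 years.


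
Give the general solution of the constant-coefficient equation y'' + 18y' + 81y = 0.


Characteristic equation: r² + 18r + 81 = 0, i.e. (r + 9)² = 0.
Repeated root r = -9; include an x factor for the second linearly independent solution.
General solution: y = (C₁ + C₂x)e^(-9x).


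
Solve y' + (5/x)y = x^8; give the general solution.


P(x) = 5/x ⇒ μ = x^5.
(x^5 y)' = x^5·x^8 = x^13.
Integrate: x^5 y = x^14/(14) + C.
Solve for y: y = (1/14)x^9 + C/x^5.


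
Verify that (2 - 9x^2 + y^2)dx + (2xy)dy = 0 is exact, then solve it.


Check exactness: ∂M/∂y = 2y and ∂N/∂x = 2y; equal, so the equation is exact.
Integrate M with respect to x (treating y as constant): ∫M dx = 2x - 3x^3 + xy^2 + h(y).
Differentiate w.r.t. y and set equal to N: all terms match, so h'(y) = 0 and h is a constant absorbed into C.
General solution: 2x - 3x^3 + xy^2 = C.


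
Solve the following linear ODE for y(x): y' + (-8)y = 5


P(x) = -8 ⇒ μ = e^(-8x).
(μ y)' = 5e^(-8x) ⇒ μ y = -(5/8)e^(-8x) + C.
Divide by μ: y = -5/8 + Ce^(8x).


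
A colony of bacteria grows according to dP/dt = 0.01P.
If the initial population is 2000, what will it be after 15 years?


The ODE dP/dt = 0.01P has solution P(t) = P(0)e^(0.01t).
Substitute P(0) = 2000 and t = 15: P(15) = 2000 e^(0.15) ≈ 2324.


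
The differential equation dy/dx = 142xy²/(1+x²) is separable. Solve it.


Separate: dy/y² = 142x/(1+x²) dx.
Integrate LHS: ∫ dy/y² = -1/y.
Integrate RHS via u = 1+x²: 71ln(1+x²) + C.
Result: -1/y = 71ln(1+x²) + C.


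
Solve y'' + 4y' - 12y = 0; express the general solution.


Characteristic equation: r² + 4r - 12 = 0.
Factor: (r - 2)(r + 6) = 0 ⇒ r = 2, -6 (distinct real).
General solution: y = C₁e^(2x) + C₂e^(-6x).


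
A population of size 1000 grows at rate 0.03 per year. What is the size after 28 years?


The ODE dP/dt = 0.03P has solution P(t) = P(0)e^(0.03t).
Substitute P(0) = 1000 and t = 28: P(28) = 1000 e^(0.84) ≈ 2316.


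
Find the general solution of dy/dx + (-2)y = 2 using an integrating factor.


P(x) = -2 ⇒ μ = e^(-2x).
(μ y)' = 2e^(-2x) ⇒ μ y = -e^(-2x) + C.
Divide by μ: y = -1 + Ce^(2x).


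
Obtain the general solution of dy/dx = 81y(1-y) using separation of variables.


Separate: dy/[y(1-y)] = 81 dx.
Partial fractions: 1/[y(1-y)] = 1/y + 1/(1-y).
Integrate: ln|y/(1-y)| = 81x + C₀.
Solve for y: y = 1/(1 + Ce^(-81x)).


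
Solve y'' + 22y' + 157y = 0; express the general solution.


Characteristic equation: r² + 22r + 157 = 0.
Discriminant is negative; roots r = -11 ± 6i (complex conjugate pair).
General solution uses e^(α x)(C₁ cos(β x) + C₂ sin(β x)): y = e^(-11x)(C₁cos(6x) + C₂sin(6x)).


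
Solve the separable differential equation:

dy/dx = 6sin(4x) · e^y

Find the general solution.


Separate: e^(-y) dy = 6sin(4x) dx.
Integrate: -e^(-y) = -(3/2)cos(4x) + C₀.
Rearrange: e^(-y) = (3/2)cos(4x) + C.


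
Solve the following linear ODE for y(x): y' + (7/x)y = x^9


P(x) = 7/x ⇒ μ = x^7.
(x^7 y)' = x^7·x^9 = x^16.
Integrate: x^7 y = x^17/(17) + C.
Solve for y: y = (1/17)x^10 + C/x^7.


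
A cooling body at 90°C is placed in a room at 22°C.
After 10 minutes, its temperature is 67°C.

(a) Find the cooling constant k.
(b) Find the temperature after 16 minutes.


Newton's law: T(t) = T_a + (T₀ - T_a)e^(-kt).
(a) Use T(10) = 67: (67 - 22)/(90 - 22) = e^(-k·10), so k = -ln(0.662)/10 ≈ 0.0413.
(b) Apply k to t = 16: T(16) = 22 + (68)e^(-0.661) ≈ 57.1°C.


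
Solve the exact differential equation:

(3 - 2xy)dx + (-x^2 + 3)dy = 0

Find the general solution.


Check exactness: ∂M/∂y = -2x and ∂N/∂x = -2x; equal, so the equation is exact.
Integrate M with respect to x (treating y as constant): ∫M dx = 3x - x^2y + h(y).
Differentiate w.r.t. y and set equal to N: the x-dependent terms already match, leaving h'(y) = 3. Integrate: h(y) = 3y.
So F(x,y) = 3x - x^2y + 3y.
General solution: 3x - x^2y + 3y = C.


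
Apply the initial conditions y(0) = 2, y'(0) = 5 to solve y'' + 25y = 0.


Characteristic roots of r² + 25 = 0 are ±5i, so y = C₁cos(5x) + C₂sin(5x).
Apply y(0) = 2: C₁ = 2. Differentiate and apply y'(0) = 5: 5·C₂ = 5, so C₂ = 1.
Particular solution: y = 2cos(5x) + sin(5x).


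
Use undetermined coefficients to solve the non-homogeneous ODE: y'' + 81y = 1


Homogeneous part: r² + 81 = 0 ⇒ r = ±9i, so y_h = C₁cos(9x) + C₂sin(9x).
Try constant y_p = A; plug in: 81A = 1 ⇒ A = 1/81.
General solution: y = C₁cos(9x) + C₂sin(9x) + 1/81.


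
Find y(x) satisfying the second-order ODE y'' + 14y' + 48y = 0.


Characteristic equation: r² + 14r + 48 = 0.
Factor: (r + 6)(r + 8) = 0 ⇒ r = -6, -8 (distinct real).
General solution: y = C₁e^(-6x) + C₂e^(-8x).


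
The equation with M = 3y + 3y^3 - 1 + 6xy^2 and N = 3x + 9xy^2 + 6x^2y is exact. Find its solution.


Check exactness: ∂M/∂y = 3 + 9y^2 + 12xy and ∂N/∂x = 3 + 9y^2 + 12xy; equal, so the equation is exact.
Integrate M with respect to x (treating y as constant): ∫M dx = 3xy + 3xy^3 - x + 3x^2y^2 + h(y).
Differentiate w.r.t. y and set equal to N: all terms match, so h'(y) = 0 and h is a constant absorbed into C.
General solution: 3xy + 3xy^3 - x + 3x^2y^2 = C.


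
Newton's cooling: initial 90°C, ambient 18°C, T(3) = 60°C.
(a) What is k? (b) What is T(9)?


Newton's law: T(t) = T_a + (T₀ - T_a)e^(-kt).
(a) Use T(3) = 60: (60 - 18)/(90 - 18) = e^(-k·3), so k = -ln(0.583)/3 ≈ 0.1797.
(b) Apply k to t = 9: T(9) = 18 + (72)e^(-1.617) ≈ 32.3°C.


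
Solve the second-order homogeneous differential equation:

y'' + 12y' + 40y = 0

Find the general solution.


Characteristic equation: r² + 12r + 40 = 0.
Discriminant is negative; roots r = -6 ± 2i (complex conjugate pair).
General solution uses e^(α x)(C₁ cos(β x) + C₂ sin(β x)): y = e^(-6x)(C₁cos(2x) + C₂sin(2x)).


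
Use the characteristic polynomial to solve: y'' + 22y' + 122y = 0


Characteristic equation: r² + 22r + 122 = 0.
Discriminant is negative; roots r = -11 ± 1i (complex conjugate pair).
General solution uses e^(α x)(C₁ cos(β x) + C₂ sin(β x)): y = e^(-11x)(C₁cos(x) + C₂sin(x)).


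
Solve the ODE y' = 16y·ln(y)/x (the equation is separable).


Separate: dy/[y ln(y)] = 16 dx/x.
Substitute u = ln(y): du/u = 16 dx/x.
Integrate: ln|ln(y)| = 16ln|x| + C₀, hence ln(y) = C·x^16.


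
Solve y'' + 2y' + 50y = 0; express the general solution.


Characteristic equation: r² + 2r + 50 = 0.
Discriminant is negative; roots r = -1 ± 7i (complex conjugate pair).
General solution uses e^(α x)(C₁ cos(β x) + C₂ sin(β x)): y = e^(-x)(C₁cos(7x) + C₂sin(7x)).


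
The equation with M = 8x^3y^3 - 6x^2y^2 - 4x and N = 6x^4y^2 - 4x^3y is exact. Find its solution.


Check exactness: ∂M/∂y = 24x^3y^2 - 12x^2y and ∂N/∂x = 24x^3y^2 - 12x^2y; equal, so the equation is exact.
Integrate M with respect to x (treating y as constant): ∫M dx = 2x^4y^3 - 2x^3y^2 - 2x^2 + h(y).
Differentiate w.r.t. y and set equal to N: all terms match, so h'(y) = 0 and h is a constant absorbed into C.
General solution: 2x^4y^3 - 2x^3y^2 - 2x^2 = C.


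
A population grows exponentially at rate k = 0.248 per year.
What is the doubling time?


Exponential growth: P(t) = P₀ e^(0.248t). Set P(t)/P₀ = 2: e^(0.248t) = 2.
Solve: t = ln(2)/0.248 ≈ 2.79 years.


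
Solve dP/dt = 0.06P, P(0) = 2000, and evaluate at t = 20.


The ODE dP/dt = 0.06P has solution P(t) = P(0)e^(0.06t).
Substitute P(0) = 2000 and t = 20: P(20) = 2000 e^(1.20) ≈ 6640.


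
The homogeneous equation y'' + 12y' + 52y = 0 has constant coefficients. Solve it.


Characteristic equation: r² + 12r + 52 = 0.
Discriminant is negative; roots r = -6 ± 4i (complex conjugate pair).
General solution uses e^(α x)(C₁ cos(β x) + C₂ sin(β x)): y = e^(-6x)(C₁cos(4x) + C₂sin(4x)).


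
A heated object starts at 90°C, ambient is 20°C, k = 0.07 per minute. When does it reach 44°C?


From T(t) = T_a + (T₀ - T_a)e^(-kt), set T(t) = 44:
(44 - 20) / (90 - 20) = e^(-0.07t), so t = -ln(0.343)/0.07 ≈ 15.3 minutes.


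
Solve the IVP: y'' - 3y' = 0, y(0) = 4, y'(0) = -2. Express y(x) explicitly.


Characteristic roots of r² - 3r = 0 are 3, 0.
General solution y = c₁ e^(3x) + c₂.
Apply y(0) = 4: c₁ + c₂ = 4. Apply y'(0) = -2: 3 c₁ + 0 c₂ = -2.
Solve: c₁ = -2/3, c₂ = 14/3.
Particular solution: y = -(2/3)e^(3x) + 14/3.


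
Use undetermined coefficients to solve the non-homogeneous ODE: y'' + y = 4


Homogeneous part: r² + 1 = 0 ⇒ r = ±1i, so y_h = C₁cos(x) + C₂sin(x).
Try constant y_p = A; plug in: 1A = 4 ⇒ A = 4.
General solution: y = C₁cos(x) + C₂sin(x) + 4.


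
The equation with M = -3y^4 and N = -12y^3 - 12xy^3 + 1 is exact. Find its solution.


Check exactness: ∂M/∂y = -12y^3 and ∂N/∂x = -12y^3; equal, so the equation is exact.
Integrate M with respect to x (treating y as constant): ∫M dx = -3xy^4 + h(y).
Differentiate w.r.t. y and set equal to N: the x-dependent terms already match, leaving h'(y) = -12y^3 + 1. Integrate: h(y) = -3y^4 + y.
So F(x,y) = -3y^4 - 3xy^4 + y.
General solution: -3y^4 - 3xy^4 + y = C.


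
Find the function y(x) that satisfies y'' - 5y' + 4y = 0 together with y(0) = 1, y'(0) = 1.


Characteristic roots of r² - 5r + 4 = 0 are 4, 1.
General solution y = c₁ e^(4x) + c₂ e^(x).
Apply y(0) = 1: c₁ + c₂ = 1. Apply y'(0) = 1: 4 c₁ + 1 c₂ = 1.
Solve: c₁ = 0, c₂ = 1.
Particular solution: y = 0e^(4x) + e^(x).


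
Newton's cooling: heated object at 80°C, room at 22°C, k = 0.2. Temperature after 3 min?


Newton's law: dT/dt = -k(T - T_a) has solution T(t) = T_a + (T₀ - T_a)e^(-kt).
Plug in T_a = 22, T₀ = 80, k = 0.2, t = 3: T(3) = 22 + (58)e^(-0.60) ≈ 53.8°C.


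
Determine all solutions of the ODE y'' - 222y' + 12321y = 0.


Characteristic equation: r² - 222r + 12321 = 0, i.e. (r - 111)² = 0.
Repeated root r = 111; include an x factor for the second linearly independent solution.
General solution: y = (C₁ + C₂x)e^(111x).


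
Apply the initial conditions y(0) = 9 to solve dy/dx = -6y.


General solution of y' = -6y is y = Ce^(-6x).
Apply y(0) = 9: C = 9.
Particular solution: y = 9e^(-6x).


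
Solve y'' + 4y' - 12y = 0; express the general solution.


Characteristic equation: r² + 4r - 12 = 0.
Factor: (r - 2)(r + 6) = 0 ⇒ r = 2, -6 (distinct real).
General solution: y = C₁e^(2x) + C₂e^(-6x).


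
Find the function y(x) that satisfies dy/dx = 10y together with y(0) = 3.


General solution of y' = 10y is y = Ce^(10x).
Apply y(0) = 3: C = 3.
Particular solution: y = 3e^(10x).


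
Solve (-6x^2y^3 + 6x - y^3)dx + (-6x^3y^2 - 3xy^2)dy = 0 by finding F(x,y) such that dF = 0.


Check exactness: ∂M/∂y = -18x^2y^2 - 3y^2 and ∂N/∂x = -18x^2y^2 - 3y^2; equal, so the equation is exact.
Integrate M with respect to x (treating y as constant): ∫M dx = -2x^3y^3 + 3x^2 - xy^3 + h(y).
Differentiate w.r.t. y and set equal to N: all terms match, so h'(y) = 0 and h is a constant absorbed into C.
General solution: -2x^3y^3 + 3x^2 - xy^3 = C.


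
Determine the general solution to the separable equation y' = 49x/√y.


Separate: √y dy = 49x dx.
Integrate: (2/3)y^(3/2) = (49/2)x² + C.


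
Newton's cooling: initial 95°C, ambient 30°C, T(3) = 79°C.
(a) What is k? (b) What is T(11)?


Newton's law: T(t) = T_a + (T₀ - T_a)e^(-kt).
(a) Use T(3) = 79: (79 - 30)/(95 - 30) = e^(-k·3), so k = -ln(0.754)/3 ≈ 0.0942.
(b) Apply k to t = 11: T(11) = 30 + (65)e^(-1.036) ≈ 53.1°C.


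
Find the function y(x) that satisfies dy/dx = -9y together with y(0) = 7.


General solution of y' = -9y is y = Ce^(-9x).
Apply y(0) = 7: C = 7.
Particular solution: y = 7e^(-9x).


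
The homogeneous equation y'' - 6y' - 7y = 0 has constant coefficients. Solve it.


Characteristic equation: r² - 6r - 7 = 0.
Factor: (r - 7)(r + 1) = 0 ⇒ r = 7, -1 (distinct real).
General solution: y = C₁e^(7x) + C₂e^(-x).


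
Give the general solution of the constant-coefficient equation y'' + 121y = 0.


Characteristic equation: r² + 121 = 0.
Discriminant is negative; roots r = 0 ± 11i (complex conjugate pair).
General solution uses e^(α x)(C₁ cos(β x) + C₂ sin(β x)): y = C₁cos(11x) + C₂sin(11x).


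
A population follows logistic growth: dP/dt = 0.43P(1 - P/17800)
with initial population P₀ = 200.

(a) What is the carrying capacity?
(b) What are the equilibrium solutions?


Logistic ODE dP/dt = 0.43P(1 - P/17800) has equilibria where dP/dt = 0, i.e. P = 0 or P = 17800.
The coefficient (1 - P/K) = 0 when P = K, identifying K = 17800 as the carrying capacity.
(a) K = 17800; (b) equilibria P = 0 and P = 17800.


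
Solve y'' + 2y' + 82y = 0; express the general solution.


Characteristic equation: r² + 2r + 82 = 0.
Discriminant is negative; roots r = -1 ± 9i (complex conjugate pair).
General solution uses e^(α x)(C₁ cos(β x) + C₂ sin(β x)): y = e^(-x)(C₁cos(9x) + C₂sin(9x)).


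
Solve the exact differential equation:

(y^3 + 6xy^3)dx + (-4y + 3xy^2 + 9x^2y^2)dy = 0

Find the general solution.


Check exactness: ∂M/∂y = 3y^2 + 18xy^2 and ∂N/∂x = 3y^2 + 18xy^2; equal, so the equation is exact.
Integrate M with respect to x (treating y as constant): ∫M dx = xy^3 + 3x^2y^3 + h(y).
Differentiate w.r.t. y and set equal to N: the x-dependent terms already match, leaving h'(y) = -4y. Integrate: h(y) = -2y^2.
So F(x,y) = -2y^2 + xy^3 + 3x^2y^3.
General solution: -2y^2 + xy^3 + 3x^2y^3 = C.


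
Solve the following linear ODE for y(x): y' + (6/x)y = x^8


P(x) = 6/x ⇒ μ = x^6.
(x^6 y)' = x^14 ⇒ x^6 y = x^15/(15) + C.
Solve for y: y = (1/15)x^9 + C/x^6.


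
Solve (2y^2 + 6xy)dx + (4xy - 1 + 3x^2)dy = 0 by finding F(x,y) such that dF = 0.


Check exactness: ∂M/∂y = 4y + 6x and ∂N/∂x = 4y + 6x; equal, so the equation is exact.
Integrate M with respect to x (treating y as constant): ∫M dx = 2xy^2 + 3x^2y + h(y).
Differentiate w.r.t. y and set equal to N: the x-dependent terms already match, leaving h'(y) = -1. Integrate: h(y) = -y.
So F(x,y) = 2xy^2 - y + 3x^2y.
General solution: 2xy^2 - y + 3x^2y = C.


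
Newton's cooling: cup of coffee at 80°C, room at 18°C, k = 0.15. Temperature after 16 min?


Newton's law: dT/dt = -k(T - T_a) has solution T(t) = T_a + (T₀ - T_a)e^(-kt).
Plug in T_a = 18, T₀ = 80, k = 0.15, t = 16: T(16) = 18 + (62)e^(-2.40) ≈ 23.6°C.


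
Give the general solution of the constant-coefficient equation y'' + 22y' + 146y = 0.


Characteristic equation: r² + 22r + 146 = 0.
Discriminant is negative; roots r = -11 ± 5i (complex conjugate pair).
General solution uses e^(α x)(C₁ cos(β x) + C₂ sin(β x)): y = e^(-11x)(C₁cos(5x) + C₂sin(5x)).


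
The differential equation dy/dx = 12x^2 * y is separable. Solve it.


Separate variables: dy/y = 12x^2 dx.
Integrate: ln|y| = 4x^3 + C₀.
Exponentiate: y = Ce^(4x^3).


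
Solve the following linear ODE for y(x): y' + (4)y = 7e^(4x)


P(x) = 4 ⇒ μ = e^(4x).
(μ y)' = 7e^(8x) ⇒ μ y = (7/8)e^(8x) + C.
Divide by μ: y = (7/8)e^(4x) + Ce^(-4x).


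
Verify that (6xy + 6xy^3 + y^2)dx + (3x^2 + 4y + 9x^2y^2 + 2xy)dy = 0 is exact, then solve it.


Check exactness: ∂M/∂y = 6x + 18xy^2 + 2y and ∂N/∂x = 6x + 18xy^2 + 2y; equal, so the equation is exact.
Integrate M with respect to x (treating y as constant): ∫M dx = 3x^2y + 3x^2y^3 + xy^2 + h(y).
Differentiate w.r.t. y and set equal to N: the x-dependent terms already match, leaving h'(y) = 4y. Integrate: h(y) = 2y^2.
So F(x,y) = 3x^2y + 2y^2 + 3x^2y^3 + xy^2.
General solution: 3x^2y + 2y^2 + 3x^2y^3 + xy^2 = C.


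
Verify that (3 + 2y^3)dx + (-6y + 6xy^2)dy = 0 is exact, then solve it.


Check exactness: ∂M/∂y = 6y^2 and ∂N/∂x = 6y^2; equal, so the equation is exact.
Integrate M with respect to x (treating y as constant): ∫M dx = 3x + 2xy^3 + h(y).
Differentiate w.r.t. y and set equal to N: the x-dependent terms already match, leaving h'(y) = -6y. Integrate: h(y) = -3y^2.
So F(x,y) = -3y^2 + 3x + 2xy^3.
General solution: -3y^2 + 3x + 2xy^3 = C.


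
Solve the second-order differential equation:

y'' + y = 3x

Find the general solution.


Homogeneous: r² + 1 = 0 ⇒ r = ±1i, y_h = C₁cos(x) + C₂sin(x).
Polynomial forcing; try y_p = Ax + B. Then y_p'' + 1 y_p = 1(Ax + B) = 3x, so B = 0 and A = 3.
General solution: y = C₁cos(x) + C₂sin(x) + 3x.


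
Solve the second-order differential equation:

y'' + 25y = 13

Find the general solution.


Homogeneous part: r² + 25 = 0 ⇒ r = ±5i, so y_h = C₁cos(5x) + C₂sin(5x).
Try constant y_p = A; plug in: 25A = 13 ⇒ A = 13/25.
General solution: y = C₁cos(5x) + C₂sin(5x) + 13/25.


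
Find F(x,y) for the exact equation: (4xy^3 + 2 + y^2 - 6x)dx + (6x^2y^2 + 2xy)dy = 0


Check exactness: ∂M/∂y = 12xy^2 + 2y and ∂N/∂x = 12xy^2 + 2y; equal, so the equation is exact.
Integrate M with respect to x (treating y as constant): ∫M dx = 2x^2y^3 + 2x + xy^2 - 3x^2 + h(y).
Differentiate w.r.t. y and set equal to N: all terms match, so h'(y) = 0 and h is a constant absorbed into C.
General solution: 2x^2y^3 + 2x + xy^2 - 3x^2 = C.


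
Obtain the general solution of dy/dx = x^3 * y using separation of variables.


Separate variables: dy/y = x^3 dx.
Integrate: ln|y| = (1/4)x^4 + C₀.
Exponentiate: y = Ce^((1/4)x^4).


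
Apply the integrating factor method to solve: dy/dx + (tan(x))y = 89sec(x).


P(x) = tan(x) ⇒ μ = e^(∫tan(x)dx) = sec(x).
(sec(x) y)' = 89sec²(x) ⇒ sec(x) y = 89tan(x) + C.
Multiply by cos(x): y = 89sin(x) + C·cos(x).


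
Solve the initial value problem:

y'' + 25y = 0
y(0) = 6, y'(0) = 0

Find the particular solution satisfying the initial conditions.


Characteristic roots of r² + 25 = 0 are ±5i, so y = C₁cos(5x) + C₂sin(5x).
Apply y(0) = 6: C₁ = 6. Differentiate and apply y'(0) = 0: 5·C₂ = 0, so C₂ = 0.
Particular solution: y = 6cos(5x).


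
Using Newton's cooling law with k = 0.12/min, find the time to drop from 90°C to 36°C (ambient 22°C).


From T(t) = T_a + (T₀ - T_a)e^(-kt), set T(t) = 36:
(36 - 22) / (90 - 22) = e^(-0.12t), so t = -ln(0.206)/0.12 ≈ 13.2 minutes.


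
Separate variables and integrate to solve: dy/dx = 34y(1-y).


Separate: dy/[y(1-y)] = 34 dx.
Partial fractions: 1/[y(1-y)] = 1/y + 1/(1-y).
Integrate: ln|y/(1-y)| = 34x + C₀.
Solve for y: y = 1/(1 + Ce^(-34x)).


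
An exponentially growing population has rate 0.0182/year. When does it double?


Exponential growth: P(t) = P₀ e^(0.0182t). Set P(t)/P₀ = 2: e^(0.0182t) = 2.
Solve: t = ln(2)/0.0182 ≈ 38.09 years.


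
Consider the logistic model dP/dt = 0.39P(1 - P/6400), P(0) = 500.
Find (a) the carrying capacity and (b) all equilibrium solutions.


Logistic ODE dP/dt = 0.39P(1 - P/6400) has equilibria where dP/dt = 0, i.e. P = 0 or P = 6400.
The coefficient (1 - P/K) = 0 when P = K, identifying K = 6400 as the carrying capacity.
(a) K = 6400; (b) equilibria P = 0 and P = 6400.


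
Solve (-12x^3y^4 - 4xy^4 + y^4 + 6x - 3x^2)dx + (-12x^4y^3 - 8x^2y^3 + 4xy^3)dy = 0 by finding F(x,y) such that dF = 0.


Check exactness: ∂M/∂y = -48x^3y^3 - 16xy^3 + 4y^3 and ∂N/∂x = -48x^3y^3 - 16xy^3 + 4y^3; equal, so the equation is exact.
Integrate M with respect to x (treating y as constant): ∫M dx = -3x^4y^4 - 2x^2y^4 + xy^4 + 3x^2 - x^3 + h(y).
Differentiate w.r.t. y and set equal to N: all terms match, so h'(y) = 0 and h is a constant absorbed into C.
General solution: -3x^4y^4 - 2x^2y^4 + xy^4 + 3x^2 - x^3 = C.


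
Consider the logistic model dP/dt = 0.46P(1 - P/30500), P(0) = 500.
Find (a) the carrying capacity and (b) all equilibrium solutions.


Logistic ODE dP/dt = 0.46P(1 - P/30500) has equilibria where dP/dt = 0, i.e. P = 0 or P = 30500.
The coefficient (1 - P/K) = 0 when P = K, identifying K = 30500 as the carrying capacity.
(a) K = 30500; (b) equilibria P = 0 and P = 30500.


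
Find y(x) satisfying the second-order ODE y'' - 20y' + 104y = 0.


Characteristic equation: r² - 20r + 104 = 0.
Discriminant is negative; roots r = 10 ± 2i (complex conjugate pair).
General solution uses e^(α x)(C₁ cos(β x) + C₂ sin(β x)): y = e^(10x)(C₁cos(2x) + C₂sin(2x)).


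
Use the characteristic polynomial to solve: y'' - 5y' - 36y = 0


Characteristic equation: r² - 5r - 36 = 0.
Factor: (r + 4)(r - 9) = 0 ⇒ r = -4, 9 (distinct real).
General solution: y = C₁e^(-4x) + C₂e^(9x).


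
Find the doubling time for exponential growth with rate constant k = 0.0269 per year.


Exponential growth: P(t) = P₀ e^(0.0269t). Set P(t)/P₀ = 2: e^(0.0269t) = 2.
Solve: t = ln(2)/0.0269 ≈ 25.77 years.


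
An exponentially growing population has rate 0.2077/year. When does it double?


Exponential growth: P(t) = P₀ e^(0.2077t). Set P(t)/P₀ = 2: e^(0.2077t) = 2.
Solve: t = ln(2)/0.2077 ≈ 3.34 years.


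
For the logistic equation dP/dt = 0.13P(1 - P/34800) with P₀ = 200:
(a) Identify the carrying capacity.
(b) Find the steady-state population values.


Logistic ODE dP/dt = 0.13P(1 - P/34800) has equilibria where dP/dt = 0, i.e. P = 0 or P = 34800.
The coefficient (1 - P/K) = 0 when P = K, identifying K = 34800 as the carrying capacity.
(a) K = 34800; (b) equilibria P = 0 and P = 34800.


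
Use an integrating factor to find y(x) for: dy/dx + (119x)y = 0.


P(x) = 119x ⇒ μ = e^((119/2)x²).
Q(x) = 0 so μ y is constant: y = Ce^(-(119/2)x²).


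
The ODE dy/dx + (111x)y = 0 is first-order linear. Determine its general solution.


P(x) = 111x ⇒ μ = e^((111/2)x²).
Q(x) = 0 so μ y is constant: y = Ce^(-(111/2)x²).


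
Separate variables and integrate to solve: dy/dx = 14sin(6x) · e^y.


Separate: e^(-y) dy = 14sin(6x) dx.
Integrate: -e^(-y) = -(7/3)cos(6x) + C₀.
Rearrange: e^(-y) = (7/3)cos(6x) + C.


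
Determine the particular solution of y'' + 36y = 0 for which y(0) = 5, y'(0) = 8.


Characteristic roots of r² + 36 = 0 are ±6i, so y = C₁cos(6x) + C₂sin(6x).
Apply y(0) = 5: C₁ = 5. Differentiate and apply y'(0) = 8: 6·C₂ = 8, so C₂ = 4/3.
Particular solution: y = 5cos(6x) + (4/3)sin(6x).


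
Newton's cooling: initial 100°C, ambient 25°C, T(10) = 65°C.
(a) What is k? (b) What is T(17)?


Newton's law: T(t) = T_a + (T₀ - T_a)e^(-kt).
(a) Use T(10) = 65: (65 - 25)/(100 - 25) = e^(-k·10), so k = -ln(0.533)/10 ≈ 0.0629.
(b) Apply k to t = 17: T(17) = 25 + (75)e^(-1.069) ≈ 50.8°C.


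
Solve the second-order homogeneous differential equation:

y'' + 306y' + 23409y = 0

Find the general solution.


Characteristic equation: r² + 306r + 23409 = 0, i.e. (r + 153)² = 0.
Repeated root r = -153; include an x factor for the second linearly independent solution.
General solution: y = (C₁ + C₂x)e^(-153x).


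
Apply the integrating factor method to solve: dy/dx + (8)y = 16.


P(x) = 8, Q(x) = 16; integrating factor μ = e^(8x).
(μ y)' = 16e^(8x) ⇒ μ y = 2e^(8x) + C.
Divide by μ: y = 2 + Ce^(-8x).


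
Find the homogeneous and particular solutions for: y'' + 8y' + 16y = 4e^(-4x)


Characteristic polynomial (r + 4)² = 0; repeated root r = -4.
y_h = (C₁ + C₂x)e^(-4x). Forcing matches the repeated root (resonance), so try y_p = Ax² e^(-4x).
Substitute and solve for A: 2A = 4, so A = 2.
General solution: y = (C₁ + C₂x + 2x²)e^(-4x).


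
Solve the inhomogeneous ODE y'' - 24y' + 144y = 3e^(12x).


Characteristic polynomial (r - 12)² = 0; repeated root r = 12.
y_h = (C₁ + C₂x)e^(12x). Forcing matches the repeated root (resonance), so try y_p = Ax² e^(12x).
Substitute and solve for A: 2A = 3, so A = 3/2.
General solution: y = (C₁ + C₂x + (3/2)x²)e^(12x).


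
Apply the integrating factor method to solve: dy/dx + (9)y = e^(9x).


P(x) = 9 ⇒ μ = e^(9x).
(μ y)' = e^(18x) ⇒ μ y = (1/18)e^(18x) + C.
Divide by μ: y = (1/18)e^(9x) + Ce^(-9x).
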